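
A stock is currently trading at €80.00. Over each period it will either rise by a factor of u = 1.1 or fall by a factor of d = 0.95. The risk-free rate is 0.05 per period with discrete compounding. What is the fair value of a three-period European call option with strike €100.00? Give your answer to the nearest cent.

Risk-neutral probability p = (1 + 0.05 − 0.95)/(1.1 − 0.95) = 0.1000/0.1500 = 0.6667
Terminal stock prices: S_uuu = 106.5, S_uud = 91.96, S_udd = 79.42, S_ddd = 68.59
Terminal payoffs (S − K): max(6.48, 0) = 6.48, max(-8.04, 0) = 0, max(-20.58, 0) = 0, max(-31.41, 0) = 0
Node uu (S = 96.8): V_uu = 1/1.05·[0.6667·6.4800 + 0.3333·0.0000] = 4.1143
Node ud (S = 83.6): V_ud = 1/1.05·[0.6667·0.0000 + 0.3333·0.0000] = 0.0000
Node dd (S = 72.2): V_dd = 1/1.05·[0.6667·0.0000 + 0.3333·0.0000] = 0.0000
Node u (S = 88): V_u = 1/1.05·[0.6667·4.1143 + 0.3333·0.0000] = 2.6122
Node d (S = 76): V_d = 1/1.05·[0.6667·0.0000 + 0.3333·0.0000] = 0.0000
Node 0 (S = 80): V_0 = 1/1.05·[0.6667·2.6122 + 0.3333·0.0000] = 1.6586

€1.66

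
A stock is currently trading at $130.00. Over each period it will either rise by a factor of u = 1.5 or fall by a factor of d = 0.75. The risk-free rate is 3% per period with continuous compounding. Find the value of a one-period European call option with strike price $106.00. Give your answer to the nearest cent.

$32.30

Risk-neutral probability p = (e^0.03 − 0.75)/(1.5 − 0.75) = 0.2805/0.7500 = 0.3739
Terminal stock prices: S_u = 195, S_d = 97.5
Terminal payoffs (S − K): max(89, 0) = 89, max(-8.5, 0) = 0
Node 0 (S = 130): V_0 = e^(−0.03)·[0.3739·89.0000 + 0.6261·0.0000] = 32.2970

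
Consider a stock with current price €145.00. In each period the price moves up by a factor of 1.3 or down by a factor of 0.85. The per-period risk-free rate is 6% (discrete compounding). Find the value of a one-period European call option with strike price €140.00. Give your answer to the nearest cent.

€21.35

Risk-neutral probability p = (1 + 0.06 − 0.85)/(1.3 − 0.85) = 0.2100/0.4500 = 0.4667
Terminal stock prices: S_u = 188.5, S_d = 123.2
Terminal payoffs (S − K): max(48.5, 0) = 48.5, max(-16.75, 0) = 0
Node 0 (S = 145): V_0 = 1/1.06·[0.4667·48.5000 + 0.5333·0.0000] = 21.3522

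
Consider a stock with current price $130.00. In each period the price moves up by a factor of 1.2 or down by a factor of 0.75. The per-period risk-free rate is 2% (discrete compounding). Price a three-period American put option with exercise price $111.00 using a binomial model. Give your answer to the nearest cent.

Risk-neutral probability p = (1 + 0.02 − 0.75)/(1.2 − 0.75) = 0.2700/0.4500 = 0.6000
Terminal stock prices: S_uuu = 224.6, S_uud = 140.4, S_udd = 87.75, S_ddd = 54.84
Terminal payoffs (K − S): max(-113.6, 0) = 0, max(-29.4, 0) = 0, max(23.25, 0) = 23.25, max(56.16, 0) = 56.16
Node uu (S = 187.2): continuation = 1/1.02·[0.6000·0.0000 + 0.4000·0.0000] = 0.0000; exercise value = 0.0000 ≤ continuation, so V_uu = 0.0000
Node ud (S = 117): continuation = 1/1.02·[0.6000·0.0000 + 0.4000·23.2500] = 9.1176; exercise value = 0.0000 ≤ continuation, so V_ud = 9.1176
Node dd (S = 73.12): continuation = 1/1.02·[0.6000·23.2500 + 0.4000·56.1562] = 35.6985; exercise value = 37.8750 > continuation, so V_dd = 37.8750 (exercise)
Node u (S = 156): continuation = 1/1.02·[0.6000·0.0000 + 0.4000·9.1176] = 3.5755; exercise value = 0.0000 ≤ continuation, so V_u = 3.5755
Node d (S = 97.5): continuation = 1/1.02·[0.6000·9.1176 + 0.4000·37.8750] = 20.2163; exercise value = 13.5000 ≤ continuation, so V_d = 20.2163
Node 0 (S = 130): continuation = 1/1.02·[0.6000·3.5755 + 0.4000·20.2163] = 10.0312; exercise value = 0.0000 ≤ continuation, so V_0 = 10.0312

$10.03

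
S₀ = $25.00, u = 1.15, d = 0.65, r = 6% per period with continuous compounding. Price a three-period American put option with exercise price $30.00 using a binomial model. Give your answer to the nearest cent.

Risk-neutral probability p = (e^0.06 − 0.65)/(1.15 − 0.65) = 0.4118/0.5000 = 0.8237
Terminal stock prices: S_uuu = 38.02, S_uud = 21.49, S_udd = 12.15, S_ddd = 6.866
Terminal payoffs (K − S): max(-8.022, 0) = 0, max(8.509, 0) = 8.509, max(17.85, 0) = 17.85, max(23.13, 0) = 23.13
Node uu (S = 33.06): continuation = e^(−0.06)·[0.8237·0.0000 + 0.1763·8.5094] = 1.4131; exercise value = 0.0000 ≤ continuation, so V_uu = 1.4131
Node ud (S = 18.69): continuation = e^(−0.06)·[0.8237·8.5094 + 0.1763·17.8531] = 9.5654; exercise value = 11.3125 > continuation, so V_ud = 11.3125 (exercise)
Node dd (S = 10.56): continuation = e^(−0.06)·[0.8237·17.8531 + 0.1763·23.1344] = 17.6904; exercise value = 19.4375 > continuation, so V_dd = 19.4375 (exercise)
Node u (S = 28.75): continuation = e^(−0.06)·[0.8237·1.4131 + 0.1763·11.3125] = 2.9747; exercise value = 1.2500 ≤ continuation, so V_u = 2.9747
Node d (S = 16.25): continuation = e^(−0.06)·[0.8237·11.3125 + 0.1763·19.4375] = 12.0029; exercise value = 13.7500 > continuation, so V_d = 13.7500 (exercise)
Node 0 (S = 25): continuation = e^(−0.06)·[0.8237·2.9747 + 0.1763·13.7500] = 4.5908; exercise value = 5.0000 > continuation, so V_0 = 5.0000 (exercise)

$5.00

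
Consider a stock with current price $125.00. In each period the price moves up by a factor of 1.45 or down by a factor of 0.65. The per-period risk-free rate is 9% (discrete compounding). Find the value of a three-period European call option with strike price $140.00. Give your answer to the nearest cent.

$40.69

Risk-neutral probability p = (1 + 0.09 − 0.65)/(1.45 − 0.65) = 0.4400/0.8000 = 0.5500
Terminal stock prices: S_uuu = 381.1, S_uud = 170.8, S_udd = 76.58, S_ddd = 34.33
Terminal payoffs (S − K): max(241.1, 0) = 241.1, max(30.83, 0) = 30.83, max(-63.42, 0) = 0, max(-105.7, 0) = 0
Node uu (S = 262.8): V_uu = 1/1.09·[0.5500·241.0781 + 0.4500·30.8281] = 134.3721
Node ud (S = 117.8): V_ud = 1/1.09·[0.5500·30.8281 + 0.4500·0.0000] = 15.5555
Node dd (S = 52.81): V_dd = 1/1.09·[0.5500·0.0000 + 0.4500·0.0000] = 0.0000
Node u (S = 181.2): V_u = 1/1.09·[0.5500·134.3721 + 0.4500·15.5555] = 74.2244
Node d (S = 81.25): V_d = 1/1.09·[0.5500·15.5555 + 0.4500·0.0000] = 7.8491
Node 0 (S = 125): V_0 = 1/1.09·[0.5500·74.2244 + 0.4500·7.8491] = 40.6931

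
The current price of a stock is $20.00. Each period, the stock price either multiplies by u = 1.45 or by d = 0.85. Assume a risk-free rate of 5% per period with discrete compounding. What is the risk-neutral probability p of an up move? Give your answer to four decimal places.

Risk-neutral probability p = (1 + 0.05 − 0.85)/(1.45 − 0.85) = 0.2000/0.6000 = 0.3333

p = 0.3333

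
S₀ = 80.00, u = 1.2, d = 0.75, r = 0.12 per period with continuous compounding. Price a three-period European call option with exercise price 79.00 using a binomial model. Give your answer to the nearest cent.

26.16

Risk-neutral probability p = (e^0.12 − 0.75)/(1.2 − 0.75) = 0.3775/0.4500 = 0.8389
Terminal stock prices: S_uuu = 138.2, S_uud = 86.4, S_udd = 54, S_ddd = 33.75
Terminal payoffs (S − K): max(59.24, 0) = 59.24, max(7.4, 0) = 7.4, max(-25, 0) = 0, max(-45.25, 0) = 0
Node uu (S = 115.2): V_uu = e^(−0.12)·[0.8389·59.2400 + 0.1611·7.4000] = 45.1333
Node ud (S = 72): V_ud = e^(−0.12)·[0.8389·7.4000 + 0.1611·0.0000] = 5.5058
Node dd (S = 45): V_dd = e^(−0.12)·[0.8389·0.0000 + 0.1611·0.0000] = 0.0000
Node u (S = 96): V_u = e^(−0.12)·[0.8389·45.1333 + 0.1611·5.5058] = 34.3669
Node d (S = 60): V_d = e^(−0.12)·[0.8389·5.5058 + 0.1611·0.0000] = 4.0964
Node 0 (S = 80): V_0 = e^(−0.12)·[0.8389·34.3669 + 0.1611·4.0964] = 26.1551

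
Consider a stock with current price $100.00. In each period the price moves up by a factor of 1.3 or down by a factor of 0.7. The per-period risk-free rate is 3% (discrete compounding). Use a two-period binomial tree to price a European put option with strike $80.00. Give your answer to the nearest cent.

Risk-neutral probability p = (1 + 0.03 − 0.7)/(1.3 − 0.7) = 0.3300/0.6000 = 0.5500
Terminal stock prices: S_uu = 169, S_ud = 91, S_dd = 49
Terminal payoffs (K − S): max(-89, 0) = 0, max(-11, 0) = 0, max(31, 0) = 31
Node u (S = 130): V_u = 1/1.03·[0.5500·0.0000 + 0.4500·0.0000] = 0.0000
Node d (S = 70): V_d = 1/1.03·[0.5500·0.0000 + 0.4500·31.0000] = 13.5437
Node 0 (S = 100): V_0 = 1/1.03·[0.5500·0.0000 + 0.4500·13.5437] = 5.9171

$5.92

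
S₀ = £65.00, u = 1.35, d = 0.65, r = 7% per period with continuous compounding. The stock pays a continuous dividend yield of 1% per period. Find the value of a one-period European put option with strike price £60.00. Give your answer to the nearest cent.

£6.81

Per-period risk-free factor R = e^0.07 = 1.0725; dividend-adjusted growth = e^(0.07−0.01) = 1.0618.
Risk-neutral probability p = (1.0618 − 0.65)/(1.35 − 0.65) = 0.4118/0.7000 = 0.5883
Terminal stock prices: S_u = 87.75, S_d = 42.25
Terminal payoffs (K − S): max(-27.75, 0) = 0, max(17.75, 0) = 17.75
Node 0 (S = 65): V_0 = e^(−0.07)·[0.5883·0.0000 + 0.4117·17.7500] = 6.8130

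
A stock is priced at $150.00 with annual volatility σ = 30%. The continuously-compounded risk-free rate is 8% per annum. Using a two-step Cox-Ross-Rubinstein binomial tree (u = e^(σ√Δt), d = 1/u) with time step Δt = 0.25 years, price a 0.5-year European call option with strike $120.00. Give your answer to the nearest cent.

CRR parameters: u = e^(σ√Δt) = e^(0.3·√0.25) = 1.1618, d = 1/u = 0.8607
Per-period rate: rΔt = 0.08·0.25 = 0.02, so R = e^0.02 = 1.0202
Risk-neutral probability p = (e^0.02 − 0.8607)/(1.1618 − 0.8607) = 0.1595/0.3011 = 0.5297
Terminal stock prices: S_uu = 202.5, S_ud = 150, S_dd = 111.1
Terminal payoffs (S − K): max(82.48, 0) = 82.48, max(30, 0) = 30, max(-8.877, 0) = 0
Node u (S = 174.3): V_u = e^(−0.02)·[0.5297·82.4788 + 0.4703·30.0000] = 56.6513
Node d (S = 129.1): V_d = e^(−0.02)·[0.5297·30.0000 + 0.4703·0.0000] = 15.5750
Node 0 (S = 150): V_0 = e^(−0.02)·[0.5297·56.6513 + 0.4703·15.5750] = 36.5921

$36.59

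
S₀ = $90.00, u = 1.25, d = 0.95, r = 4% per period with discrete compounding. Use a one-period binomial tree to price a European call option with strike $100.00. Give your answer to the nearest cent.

$3.61

Risk-neutral probability p = (1 + 0.04 − 0.95)/(1.25 − 0.95) = 0.0900/0.3000 = 0.3000
Terminal stock prices: S_u = 112.5, S_d = 85.5
Terminal payoffs (S − K): max(12.5, 0) = 12.5, max(-14.5, 0) = 0
Node 0 (S = 90): V_0 = 1/1.04·[0.3000·12.5000 + 0.7000·0.0000] = 3.6058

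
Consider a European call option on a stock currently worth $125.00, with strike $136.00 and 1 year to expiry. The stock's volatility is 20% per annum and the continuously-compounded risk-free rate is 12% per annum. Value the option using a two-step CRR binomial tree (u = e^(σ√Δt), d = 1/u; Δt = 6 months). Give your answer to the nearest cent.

$12.34

CRR parameters: u = e^(σ√Δt) = e^(0.2·√0.5) = 1.1519, d = 1/u = 0.8681
Per-period rate: rΔt = 0.12·0.5 = 0.06, so R = e^0.06 = 1.0618
Risk-neutral probability p = (e^0.06 − 0.8681)/(1.1519 − 0.8681) = 0.1937/0.2838 = 0.6826
Terminal stock prices: S_uu = 165.9, S_ud = 125, S_dd = 94.2
Terminal payoffs (S − K): max(29.86, 0) = 29.86, max(-11, 0) = 0, max(-41.8, 0) = 0
Node u (S = 144): V_u = e^(−0.06)·[0.6826·29.8621 + 0.3174·0.0000] = 19.1968
Node d (S = 108.5): V_d = e^(−0.06)·[0.6826·0.0000 + 0.3174·0.0000] = 0.0000
Node 0 (S = 125): V_0 = e^(−0.06)·[0.6826·19.1968 + 0.3174·0.0000] = 12.3407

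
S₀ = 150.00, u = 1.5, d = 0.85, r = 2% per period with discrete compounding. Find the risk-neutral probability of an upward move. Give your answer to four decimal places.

Risk-neutral probability p = (1 + 0.02 − 0.85)/(1.5 − 0.85) = 0.1700/0.6500 = 0.2615

p = 0.2615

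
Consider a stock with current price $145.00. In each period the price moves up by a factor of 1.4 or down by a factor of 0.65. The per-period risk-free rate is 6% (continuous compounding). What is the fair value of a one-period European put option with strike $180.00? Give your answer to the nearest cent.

$36.41

Risk-neutral probability p = (e^0.06 − 0.65)/(1.4 − 0.65) = 0.4118/0.7500 = 0.5491
Terminal stock prices: S_u = 203, S_d = 94.25
Terminal payoffs (K − S): max(-23, 0) = 0, max(85.75, 0) = 85.75
Node 0 (S = 145): V_0 = e^(−0.06)·[0.5491·0.0000 + 0.4509·85.7500] = 36.4118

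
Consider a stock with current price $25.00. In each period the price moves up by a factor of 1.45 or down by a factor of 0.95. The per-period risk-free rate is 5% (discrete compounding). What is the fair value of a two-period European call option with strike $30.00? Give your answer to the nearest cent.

Risk-neutral probability p = (1 + 0.05 − 0.95)/(1.45 − 0.95) = 0.1000/0.5000 = 0.2000
Terminal stock prices: S_uu = 52.56, S_ud = 34.44, S_dd = 22.56
Terminal payoffs (S − K): max(22.56, 0) = 22.56, max(4.438, 0) = 4.438, max(-7.438, 0) = 0
Node u (S = 36.25): V_u = 1/1.05·[0.2000·22.5625 + 0.8000·4.4375] = 7.6786
Node d (S = 23.75): V_d = 1/1.05·[0.2000·4.4375 + 0.8000·0.0000] = 0.8452
Node 0 (S = 25): V_0 = 1/1.05·[0.2000·7.6786 + 0.8000·0.8452] = 2.1066

$2.11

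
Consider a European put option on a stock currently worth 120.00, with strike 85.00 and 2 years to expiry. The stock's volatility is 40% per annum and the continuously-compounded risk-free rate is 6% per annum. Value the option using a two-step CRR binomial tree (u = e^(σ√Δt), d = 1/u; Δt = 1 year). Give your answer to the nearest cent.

7.55

CRR parameters: u = e^(σ√Δt) = e^(0.4·√1) = 1.4918, d = 1/u = 0.6703
Per-period rate: rΔt = 0.06·1 = 0.06, so R = e^0.06 = 1.0618
Risk-neutral probability p = (e^0.06 − 0.6703)/(1.4918 − 0.6703) = 0.3915/0.8215 = 0.4766
Terminal stock prices: S_uu = 267.1, S_ud = 120, S_dd = 53.92
Terminal payoffs (K − S): max(-182.1, 0) = 0, max(-35, 0) = 0, max(31.08, 0) = 31.08
Node u (S = 179): V_u = e^(−0.06)·[0.4766·0.0000 + 0.5234·0.0000] = 0.0000
Node d (S = 80.44): V_d = e^(−0.06)·[0.4766·0.0000 + 0.5234·31.0805] = 15.3206
Node 0 (S = 120): V_0 = e^(−0.06)·[0.4766·0.0000 + 0.5234·15.3206] = 7.5521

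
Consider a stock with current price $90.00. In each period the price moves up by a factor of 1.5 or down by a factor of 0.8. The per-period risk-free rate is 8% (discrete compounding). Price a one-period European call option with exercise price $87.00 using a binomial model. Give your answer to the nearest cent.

$17.78

Risk-neutral probability p = (1 + 0.08 − 0.8)/(1.5 − 0.8) = 0.2800/0.7000 = 0.4000
Terminal stock prices: S_u = 135, S_d = 72
Terminal payoffs (S − K): max(48, 0) = 48, max(-15, 0) = 0
Node 0 (S = 90): V_0 = 1/1.08·[0.4000·48.0000 + 0.6000·0.0000] = 17.7778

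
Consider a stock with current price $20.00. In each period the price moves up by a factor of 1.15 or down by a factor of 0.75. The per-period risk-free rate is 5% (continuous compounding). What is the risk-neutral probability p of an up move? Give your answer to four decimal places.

Risk-neutral probability p = (e^0.05 − 0.75)/(1.15 − 0.75) = 0.3013/0.4000 = 0.7532

p = 0.7532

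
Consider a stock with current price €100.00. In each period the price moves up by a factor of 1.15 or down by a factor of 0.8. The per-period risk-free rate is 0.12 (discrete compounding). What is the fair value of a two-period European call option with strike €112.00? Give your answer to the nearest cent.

€13.49

Risk-neutral probability p = (1 + 0.12 − 0.8)/(1.15 − 0.8) = 0.3200/0.3500 = 0.9143
Terminal stock prices: S_uu = 132.2, S_ud = 92, S_dd = 64
Terminal payoffs (S − K): max(20.25, 0) = 20.25, max(-20, 0) = 0, max(-48, 0) = 0
Node u (S = 115): V_u = 1/1.12·[0.9143·20.2500 + 0.0857·0.0000] = 16.5306
Node d (S = 80): V_d = 1/1.12·[0.9143·0.0000 + 0.0857·0.0000] = 0.0000
Node 0 (S = 100): V_0 = 1/1.12·[0.9143·16.5306 + 0.0857·0.0000] = 13.4944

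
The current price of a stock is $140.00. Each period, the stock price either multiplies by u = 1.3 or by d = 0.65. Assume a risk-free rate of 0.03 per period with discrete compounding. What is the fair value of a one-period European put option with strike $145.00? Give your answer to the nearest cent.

$21.78

Risk-neutral probability p = (1 + 0.03 − 0.65)/(1.3 − 0.65) = 0.3800/0.6500 = 0.5846
Terminal stock prices: S_u = 182, S_d = 91
Terminal payoffs (K − S): max(-37, 0) = 0, max(54, 0) = 54
Node 0 (S = 140): V_0 = 1/1.03·[0.5846·0.0000 + 0.4154·54.0000] = 21.7774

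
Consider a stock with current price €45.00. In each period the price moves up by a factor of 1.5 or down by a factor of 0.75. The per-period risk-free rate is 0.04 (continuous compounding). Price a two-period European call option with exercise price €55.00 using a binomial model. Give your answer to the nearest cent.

€6.42

Risk-neutral probability p = (e^0.04 − 0.75)/(1.5 − 0.75) = 0.2908/0.7500 = 0.3877
Terminal stock prices: S_uu = 101.2, S_ud = 50.62, S_dd = 25.31
Terminal payoffs (S − K): max(46.25, 0) = 46.25, max(-4.375, 0) = 0, max(-29.69, 0) = 0
Node u (S = 67.5): V_u = e^(−0.04)·[0.3877·46.2500 + 0.6123·0.0000] = 17.2302
Node d (S = 33.75): V_d = e^(−0.04)·[0.3877·0.0000 + 0.6123·0.0000] = 0.0000
Node 0 (S = 45): V_0 = e^(−0.04)·[0.3877·17.2302 + 0.6123·0.0000] = 6.4190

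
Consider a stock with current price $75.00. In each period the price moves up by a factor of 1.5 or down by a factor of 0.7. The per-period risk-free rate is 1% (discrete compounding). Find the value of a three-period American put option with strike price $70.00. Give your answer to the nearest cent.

Risk-neutral probability p = (1 + 0.01 − 0.7)/(1.5 − 0.7) = 0.3100/0.8000 = 0.3875
Terminal stock prices: S_uuu = 253.1, S_uud = 118.1, S_udd = 55.12, S_ddd = 25.72
Terminal payoffs (K − S): max(-183.1, 0) = 0, max(-48.12, 0) = 0, max(14.88, 0) = 14.88, max(44.28, 0) = 44.28
Node uu (S = 168.8): continuation = 1/1.01·[0.3875·0.0000 + 0.6125·0.0000] = 0.0000; exercise value = 0.0000 ≤ continuation, so V_uu = 0.0000
Node ud (S = 78.75): continuation = 1/1.01·[0.3875·0.0000 + 0.6125·14.8750] = 9.0207; exercise value = 0.0000 ≤ continuation, so V_ud = 9.0207
Node dd (S = 36.75): continuation = 1/1.01·[0.3875·14.8750 + 0.6125·44.2750] = 32.5569; exercise value = 33.2500 > continuation, so V_dd = 33.2500 (exercise)
Node u (S = 112.5): continuation = 1/1.01·[0.3875·0.0000 + 0.6125·9.0207] = 5.4705; exercise value = 0.0000 ≤ continuation, so V_u = 5.4705
Node d (S = 52.5): continuation = 1/1.01·[0.3875·9.0207 + 0.6125·33.2500] = 23.6249; exercise value = 17.5000 ≤ continuation, so V_d = 23.6249
Node 0 (S = 75): continuation = 1/1.01·[0.3875·5.4705 + 0.6125·23.6249] = 16.4258; exercise value = 0.0000 ≤ continuation, so V_0 = 16.4258

$16.43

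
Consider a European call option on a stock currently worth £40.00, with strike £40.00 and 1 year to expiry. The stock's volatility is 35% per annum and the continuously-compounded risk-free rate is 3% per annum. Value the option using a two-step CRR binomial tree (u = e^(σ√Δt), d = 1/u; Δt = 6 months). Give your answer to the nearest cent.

CRR parameters: u = e^(σ√Δt) = e^(0.35·√0.5) = 1.2808, d = 1/u = 0.7808
Per-period rate: rΔt = 0.03·0.5 = 0.015, so R = e^0.015 = 1.0151
Risk-neutral probability p = (e^0.015 − 0.7808)/(1.2808 − 0.7808) = 0.2344/0.5000 = 0.4687
Terminal stock prices: S_uu = 65.62, S_ud = 40, S_dd = 24.38
Terminal payoffs (S − K): max(25.62, 0) = 25.62, max(0, 0) = 0, max(-15.62, 0) = 0
Node u (S = 51.23): V_u = e^(−0.015)·[0.4687·25.6183 + 0.5313·0.0000] = 11.8277
Node d (S = 31.23): V_d = e^(−0.015)·[0.4687·0.0000 + 0.5313·0.0000] = 0.0000
Node 0 (S = 40): V_0 = e^(−0.015)·[0.4687·11.8277 + 0.5313·0.0000] = 5.4607

£5.46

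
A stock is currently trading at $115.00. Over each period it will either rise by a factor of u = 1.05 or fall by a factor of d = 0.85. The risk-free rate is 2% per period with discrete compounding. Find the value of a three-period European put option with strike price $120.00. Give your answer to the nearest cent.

$5.68

Risk-neutral probability p = (1 + 0.02 − 0.85)/(1.05 − 0.85) = 0.1700/0.2000 = 0.8500
Terminal stock prices: S_uuu = 133.1, S_uud = 107.8, S_udd = 87.24, S_ddd = 70.62
Terminal payoffs (K − S): max(-13.13, 0) = 0, max(12.23, 0) = 12.23, max(32.76, 0) = 32.76, max(49.38, 0) = 49.38
Node uu (S = 126.8): V_uu = 1/1.02·[0.8500·0.0000 + 0.1500·12.2306] = 1.7986
Node ud (S = 102.6): V_ud = 1/1.02·[0.8500·12.2306 + 0.1500·32.7581] = 15.0096
Node dd (S = 83.09): V_dd = 1/1.02·[0.8500·32.7581 + 0.1500·49.3756] = 34.5596
Node u (S = 120.8): V_u = 1/1.02·[0.8500·1.7986 + 0.1500·15.0096] = 3.7061
Node d (S = 97.75): V_d = 1/1.02·[0.8500·15.0096 + 0.1500·34.5596] = 17.5903
Node 0 (S = 115): V_0 = 1/1.02·[0.8500·3.7061 + 0.1500·17.5903] = 5.6753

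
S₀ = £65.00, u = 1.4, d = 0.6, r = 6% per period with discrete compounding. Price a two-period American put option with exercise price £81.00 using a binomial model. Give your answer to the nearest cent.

£22.58

Risk-neutral probability p = (1 + 0.06 − 0.6)/(1.4 − 0.6) = 0.4600/0.8000 = 0.5750
Terminal stock prices: S_uu = 127.4, S_ud = 54.6, S_dd = 23.4
Terminal payoffs (K − S): max(-46.4, 0) = 0, max(26.4, 0) = 26.4, max(57.6, 0) = 57.6
Node u (S = 91): continuation = 1/1.06·[0.5750·0.0000 + 0.4250·26.4000] = 10.5849; exercise value = 0.0000 ≤ continuation, so V_u = 10.5849
Node d (S = 39): continuation = 1/1.06·[0.5750·26.4000 + 0.4250·57.6000] = 37.4151; exercise value = 42.0000 > continuation, so V_d = 42.0000 (exercise)
Node 0 (S = 65): continuation = 1/1.06·[0.5750·10.5849 + 0.4250·42.0000] = 22.5814; exercise value = 16.0000 ≤ continuation, so V_0 = 22.5814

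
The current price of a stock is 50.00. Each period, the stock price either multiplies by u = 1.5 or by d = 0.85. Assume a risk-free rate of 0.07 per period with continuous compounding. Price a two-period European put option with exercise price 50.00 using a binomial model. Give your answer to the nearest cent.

Risk-neutral probability p = (e^0.07 − 0.85)/(1.5 − 0.85) = 0.2225/0.6500 = 0.3423
Terminal stock prices: S_uu = 112.5, S_ud = 63.75, S_dd = 36.12
Terminal payoffs (K − S): max(-62.5, 0) = 0, max(-13.75, 0) = 0, max(13.88, 0) = 13.88
Node u (S = 75): V_u = e^(−0.07)·[0.3423·0.0000 + 0.6577·0.0000] = 0.0000
Node d (S = 42.5): V_d = e^(−0.07)·[0.3423·0.0000 + 0.6577·13.8750] = 8.5084
Node 0 (S = 50): V_0 = e^(−0.07)·[0.3423·0.0000 + 0.6577·8.5084] = 5.2175

5.22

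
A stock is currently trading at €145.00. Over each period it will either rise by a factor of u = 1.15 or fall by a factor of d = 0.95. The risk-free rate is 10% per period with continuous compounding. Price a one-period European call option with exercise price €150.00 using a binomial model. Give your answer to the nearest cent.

Risk-neutral probability p = (e^0.1 − 0.95)/(1.15 − 0.95) = 0.1552/0.2000 = 0.7759
Terminal stock prices: S_u = 166.8, S_d = 137.8
Terminal payoffs (S − K): max(16.75, 0) = 16.75, max(-12.25, 0) = 0
Node 0 (S = 145): V_0 = e^(−0.1)·[0.7759·16.7500 + 0.2241·0.0000] = 11.7589

€11.76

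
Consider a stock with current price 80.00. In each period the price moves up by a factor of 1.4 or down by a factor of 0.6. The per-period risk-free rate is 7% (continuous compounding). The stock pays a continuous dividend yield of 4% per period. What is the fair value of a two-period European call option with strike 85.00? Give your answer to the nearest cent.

18.07

Per-period risk-free factor R = e^0.07 = 1.0725; dividend-adjusted growth = e^(0.07−0.04) = 1.0305.
Risk-neutral probability p = (1.0305 − 0.6)/(1.4 − 0.6) = 0.4305/0.8000 = 0.5381
Terminal stock prices: S_uu = 156.8, S_ud = 67.2, S_dd = 28.8
Terminal payoffs (S − K): max(71.8, 0) = 71.8, max(-17.8, 0) = 0, max(-56.2, 0) = 0
Node u (S = 112): V_u = e^(−0.07)·[0.5381·71.8000 + 0.4619·0.0000] = 36.0214
Node d (S = 48): V_d = e^(−0.07)·[0.5381·0.0000 + 0.4619·0.0000] = 0.0000
Node 0 (S = 80): V_0 = e^(−0.07)·[0.5381·36.0214 + 0.4619·0.0000] = 18.0717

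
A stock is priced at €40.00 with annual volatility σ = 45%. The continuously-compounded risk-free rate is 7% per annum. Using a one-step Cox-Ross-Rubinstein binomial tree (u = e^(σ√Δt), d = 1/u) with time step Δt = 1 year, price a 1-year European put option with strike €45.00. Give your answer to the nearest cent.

CRR parameters: u = e^(σ√Δt) = e^(0.45·√1) = 1.5683, d = 1/u = 0.6376
Per-period rate: rΔt = 0.07·1 = 0.07, so R = e^0.07 = 1.0725
Risk-neutral probability p = (e^0.07 − 0.6376)/(1.5683 − 0.6376) = 0.4349/0.9307 = 0.4673
Terminal stock prices: S_u = 62.73, S_d = 25.51
Terminal payoffs (K − S): max(-17.73, 0) = 0, max(19.49, 0) = 19.49
Node 0 (S = 40): V_0 = e^(−0.07)·[0.4673·0.0000 + 0.5327·19.4949] = 9.6834

€9.68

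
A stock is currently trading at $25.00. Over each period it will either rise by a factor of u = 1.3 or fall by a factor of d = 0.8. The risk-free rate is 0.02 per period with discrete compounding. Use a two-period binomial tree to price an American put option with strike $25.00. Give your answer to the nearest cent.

$2.75

Risk-neutral probability p = (1 + 0.02 − 0.8)/(1.3 − 0.8) = 0.2200/0.5000 = 0.4400
Terminal stock prices: S_uu = 42.25, S_ud = 26, S_dd = 16
Terminal payoffs (K − S): max(-17.25, 0) = 0, max(-1, 0) = 0, max(9, 0) = 9
Node u (S = 32.5): continuation = 1/1.02·[0.4400·0.0000 + 0.5600·0.0000] = 0.0000; exercise value = 0.0000 ≤ continuation, so V_u = 0.0000
Node d (S = 20): continuation = 1/1.02·[0.4400·0.0000 + 0.5600·9.0000] = 4.9412; exercise value = 5.0000 > continuation, so V_d = 5.0000 (exercise)
Node 0 (S = 25): continuation = 1/1.02·[0.4400·0.0000 + 0.5600·5.0000] = 2.7451; exercise value = 0.0000 ≤ continuation, so V_0 = 2.7451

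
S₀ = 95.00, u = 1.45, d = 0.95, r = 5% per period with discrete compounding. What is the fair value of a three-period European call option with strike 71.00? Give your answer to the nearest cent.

Risk-neutral probability p = (1 + 0.05 − 0.95)/(1.45 − 0.95) = 0.1000/0.5000 = 0.2000
Terminal stock prices: S_uuu = 289.6, S_uud = 189.8, S_udd = 124.3, S_ddd = 81.45
Terminal payoffs (S − K): max(218.6, 0) = 218.6, max(118.8, 0) = 118.8, max(53.32, 0) = 53.32, max(10.45, 0) = 10.45
Node uu (S = 199.7): V_uu = 1/1.05·[0.2000·218.6194 + 0.8000·118.7506] = 132.1185
Node ud (S = 130.9): V_ud = 1/1.05·[0.2000·118.7506 + 0.8000·53.3194] = 63.2435
Node dd (S = 85.74): V_dd = 1/1.05·[0.2000·53.3194 + 0.8000·10.4506] = 18.1185
Node u (S = 137.8): V_u = 1/1.05·[0.2000·132.1185 + 0.8000·63.2435] = 73.3509
Node d (S = 90.25): V_d = 1/1.05·[0.2000·63.2435 + 0.8000·18.1185] = 25.8509
Node 0 (S = 95): V_0 = 1/1.05·[0.2000·73.3509 + 0.8000·25.8509] = 33.6675

33.67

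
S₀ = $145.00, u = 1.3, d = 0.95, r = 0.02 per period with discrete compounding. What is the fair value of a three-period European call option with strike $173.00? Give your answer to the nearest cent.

$6.51

Risk-neutral probability p = (1 + 0.02 − 0.95)/(1.3 − 0.95) = 0.0700/0.3500 = 0.2000
Terminal stock prices: S_uuu = 318.6, S_uud = 232.8, S_udd = 170.1, S_ddd = 124.3
Terminal payoffs (S − K): max(145.6, 0) = 145.6, max(59.8, 0) = 59.8, max(-2.879, 0) = 0, max(-48.68, 0) = 0
Node uu (S = 245.1): V_uu = 1/1.02·[0.2000·145.5650 + 0.8000·59.7975] = 75.4422
Node ud (S = 179.1): V_ud = 1/1.02·[0.2000·59.7975 + 0.8000·0.0000] = 11.7250
Node dd (S = 130.9): V_dd = 1/1.02·[0.2000·0.0000 + 0.8000·0.0000] = 0.0000
Node u (S = 188.5): V_u = 1/1.02·[0.2000·75.4422 + 0.8000·11.7250] = 23.9887
Node d (S = 137.8): V_d = 1/1.02·[0.2000·11.7250 + 0.8000·0.0000] = 2.2990
Node 0 (S = 145): V_0 = 1/1.02·[0.2000·23.9887 + 0.8000·2.2990] = 6.5068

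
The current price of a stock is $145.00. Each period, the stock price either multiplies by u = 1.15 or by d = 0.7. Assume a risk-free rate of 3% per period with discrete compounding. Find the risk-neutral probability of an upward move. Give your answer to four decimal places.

p = 0.7333

Risk-neutral probability p = (1 + 0.03 − 0.7)/(1.15 − 0.7) = 0.3300/0.4500 = 0.7333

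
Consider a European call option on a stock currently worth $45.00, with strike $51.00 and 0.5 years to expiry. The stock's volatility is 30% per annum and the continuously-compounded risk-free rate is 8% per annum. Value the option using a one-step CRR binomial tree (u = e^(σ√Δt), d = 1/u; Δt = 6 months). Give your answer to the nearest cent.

CRR parameters: u = e^(σ√Δt) = e^(0.3·√0.5) = 1.2363, d = 1/u = 0.8089
Per-period rate: rΔt = 0.08·0.5 = 0.04, so R = e^0.04 = 1.0408
Risk-neutral probability p = (e^0.04 − 0.8089)/(1.2363 − 0.8089) = 0.2320/0.4275 = 0.5426
Terminal stock prices: S_u = 55.63, S_d = 36.4
Terminal payoffs (S − K): max(4.634, 0) = 4.634, max(-14.6, 0) = 0
Node 0 (S = 45): V_0 = e^(−0.04)·[0.5426·4.6340 + 0.4574·0.0000] = 2.4160

$2.42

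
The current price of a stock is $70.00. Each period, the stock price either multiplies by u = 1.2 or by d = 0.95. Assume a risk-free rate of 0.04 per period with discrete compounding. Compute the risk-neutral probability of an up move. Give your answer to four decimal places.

p = 0.3600

Risk-neutral probability p = (1 + 0.04 − 0.95)/(1.2 − 0.95) = 0.0900/0.2500 = 0.3600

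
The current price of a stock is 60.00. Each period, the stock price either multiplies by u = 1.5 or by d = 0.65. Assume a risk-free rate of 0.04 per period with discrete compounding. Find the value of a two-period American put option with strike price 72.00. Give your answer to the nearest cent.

20.27

Risk-neutral probability p = (1 + 0.04 − 0.65)/(1.5 − 0.65) = 0.3900/0.8500 = 0.4588
Terminal stock prices: S_uu = 135, S_ud = 58.5, S_dd = 25.35
Terminal payoffs (K − S): max(-63, 0) = 0, max(13.5, 0) = 13.5, max(46.65, 0) = 46.65
Node u (S = 90): continuation = 1/1.04·[0.4588·0.0000 + 0.5412·13.5000] = 7.0249; exercise value = 0.0000 ≤ continuation, so V_u = 7.0249
Node d (S = 39): continuation = 1/1.04·[0.4588·13.5000 + 0.5412·46.6500] = 30.2308; exercise value = 33.0000 > continuation, so V_d = 33.0000 (exercise)
Node 0 (S = 60): continuation = 1/1.04·[0.4588·7.0249 + 0.5412·33.0000] = 20.2712; exercise value = 12.0000 ≤ continuation, so V_0 = 20.2712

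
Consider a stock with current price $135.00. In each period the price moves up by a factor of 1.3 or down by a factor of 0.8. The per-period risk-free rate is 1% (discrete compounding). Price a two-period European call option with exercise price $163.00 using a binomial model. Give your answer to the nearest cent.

$11.27

Risk-neutral probability p = (1 + 0.01 − 0.8)/(1.3 − 0.8) = 0.2100/0.5000 = 0.4200
Terminal stock prices: S_uu = 228.2, S_ud = 140.4, S_dd = 86.4
Terminal payoffs (S − K): max(65.15, 0) = 65.15, max(-22.6, 0) = 0, max(-76.6, 0) = 0
Node u (S = 175.5): V_u = 1/1.01·[0.4200·65.1500 + 0.5800·0.0000] = 27.0921
Node d (S = 108): V_d = 1/1.01·[0.4200·0.0000 + 0.5800·0.0000] = 0.0000
Node 0 (S = 135): V_0 = 1/1.01·[0.4200·27.0921 + 0.5800·0.0000] = 11.2660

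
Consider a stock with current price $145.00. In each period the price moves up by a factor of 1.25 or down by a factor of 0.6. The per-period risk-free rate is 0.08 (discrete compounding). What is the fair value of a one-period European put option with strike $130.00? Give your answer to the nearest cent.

Risk-neutral probability p = (1 + 0.08 − 0.6)/(1.25 − 0.6) = 0.4800/0.6500 = 0.7385
Terminal stock prices: S_u = 181.2, S_d = 87
Terminal payoffs (K − S): max(-51.25, 0) = 0, max(43, 0) = 43
Node 0 (S = 145): V_0 = 1/1.08·[0.7385·0.0000 + 0.2615·43.0000] = 10.4131

$10.41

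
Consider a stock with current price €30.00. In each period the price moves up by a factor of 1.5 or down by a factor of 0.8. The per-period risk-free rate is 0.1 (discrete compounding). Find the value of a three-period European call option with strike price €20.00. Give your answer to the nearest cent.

€15.62

Risk-neutral probability p = (1 + 0.1 − 0.8)/(1.5 − 0.8) = 0.3000/0.7000 = 0.4286
Terminal stock prices: S_uuu = 101.2, S_uud = 54, S_udd = 28.8, S_ddd = 15.36
Terminal payoffs (S − K): max(81.25, 0) = 81.25, max(34, 0) = 34, max(8.8, 0) = 8.8, max(-4.64, 0) = 0
Node uu (S = 67.5): V_uu = 1/1.1·[0.4286·81.2500 + 0.5714·34.0000] = 49.3182
Node ud (S = 36): V_ud = 1/1.1·[0.4286·34.0000 + 0.5714·8.8000] = 17.8182
Node dd (S = 19.2): V_dd = 1/1.1·[0.4286·8.8000 + 0.5714·0.0000] = 3.4286
Node u (S = 45): V_u = 1/1.1·[0.4286·49.3182 + 0.5714·17.8182] = 28.4711
Node d (S = 24): V_d = 1/1.1·[0.4286·17.8182 + 0.5714·3.4286] = 8.7232
Node 0 (S = 30): V_0 = 1/1.1·[0.4286·28.4711 + 0.5714·8.7232] = 15.6242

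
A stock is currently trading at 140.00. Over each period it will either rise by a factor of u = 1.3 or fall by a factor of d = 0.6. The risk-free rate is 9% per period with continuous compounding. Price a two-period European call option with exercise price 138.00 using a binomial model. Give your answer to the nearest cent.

Risk-neutral probability p = (e^0.09 − 0.6)/(1.3 − 0.6) = 0.4942/0.7000 = 0.7060
Terminal stock prices: S_uu = 236.6, S_ud = 109.2, S_dd = 50.4
Terminal payoffs (S − K): max(98.6, 0) = 98.6, max(-28.8, 0) = 0, max(-87.6, 0) = 0
Node u (S = 182): V_u = e^(−0.09)·[0.7060·98.6000 + 0.2940·0.0000] = 63.6169
Node d (S = 84): V_d = e^(−0.09)·[0.7060·0.0000 + 0.2940·0.0000] = 0.0000
Node 0 (S = 140): V_0 = e^(−0.09)·[0.7060·63.6169 + 0.2940·0.0000] = 41.0457

41.05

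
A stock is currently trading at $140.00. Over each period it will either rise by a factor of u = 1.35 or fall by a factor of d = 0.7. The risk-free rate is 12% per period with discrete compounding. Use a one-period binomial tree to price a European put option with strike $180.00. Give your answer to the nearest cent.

Risk-neutral probability p = (1 + 0.12 − 0.7)/(1.35 − 0.7) = 0.4200/0.6500 = 0.6462
Terminal stock prices: S_u = 189, S_d = 98
Terminal payoffs (K − S): max(-9, 0) = 0, max(82, 0) = 82
Node 0 (S = 140): V_0 = 1/1.12·[0.6462·0.0000 + 0.3538·82.0000] = 25.9066

$25.91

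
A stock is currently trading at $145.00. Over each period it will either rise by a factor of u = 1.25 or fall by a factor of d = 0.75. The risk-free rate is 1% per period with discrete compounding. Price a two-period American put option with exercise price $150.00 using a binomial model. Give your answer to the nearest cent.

$23.04

Risk-neutral probability p = (1 + 0.01 − 0.75)/(1.25 − 0.75) = 0.2600/0.5000 = 0.5200
Terminal stock prices: S_uu = 226.6, S_ud = 135.9, S_dd = 81.56
Terminal payoffs (K − S): max(-76.56, 0) = 0, max(14.06, 0) = 14.06, max(68.44, 0) = 68.44
Node u (S = 181.2): continuation = 1/1.01·[0.5200·0.0000 + 0.4800·14.0625] = 6.6832; exercise value = 0.0000 ≤ continuation, so V_u = 6.6832
Node d (S = 108.8): continuation = 1/1.01·[0.5200·14.0625 + 0.4800·68.4375] = 39.7649; exercise value = 41.2500 > continuation, so V_d = 41.2500 (exercise)
Node 0 (S = 145): continuation = 1/1.01·[0.5200·6.6832 + 0.4800·41.2500] = 23.0448; exercise value = 5.0000 ≤ continuation, so V_0 = 23.0448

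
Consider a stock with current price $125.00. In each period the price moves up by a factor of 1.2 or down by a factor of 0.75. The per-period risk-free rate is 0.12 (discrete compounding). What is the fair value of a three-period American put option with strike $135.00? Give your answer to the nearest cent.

$10.00

Risk-neutral probability p = (1 + 0.12 − 0.75)/(1.2 − 0.75) = 0.3700/0.4500 = 0.8222
Terminal stock prices: S_uuu = 216, S_uud = 135, S_udd = 84.38, S_ddd = 52.73
Terminal payoffs (K − S): max(-81, 0) = 0, max(0, 0) = 0, max(50.62, 0) = 50.62, max(82.27, 0) = 82.27
Node uu (S = 180): continuation = 1/1.12·[0.8222·0.0000 + 0.1778·0.0000] = 0.0000; exercise value = 0.0000 ≤ continuation, so V_uu = 0.0000
Node ud (S = 112.5): continuation = 1/1.12·[0.8222·0.0000 + 0.1778·50.6250] = 8.0357; exercise value = 22.5000 > continuation, so V_ud = 22.5000 (exercise)
Node dd (S = 70.31): continuation = 1/1.12·[0.8222·50.6250 + 0.1778·82.2656] = 50.2232; exercise value = 64.6875 > continuation, so V_dd = 64.6875 (exercise)
Node u (S = 150): continuation = 1/1.12·[0.8222·0.0000 + 0.1778·22.5000] = 3.5714; exercise value = 0.0000 ≤ continuation, so V_u = 3.5714
Node d (S = 93.75): continuation = 1/1.12·[0.8222·22.5000 + 0.1778·64.6875] = 26.7857; exercise value = 41.2500 > continuation, so V_d = 41.2500 (exercise)
Node 0 (S = 125): continuation = 1/1.12·[0.8222·3.5714 + 0.1778·41.2500] = 9.1695; exercise value = 10.0000 > continuation, so V_0 = 10.0000 (exercise)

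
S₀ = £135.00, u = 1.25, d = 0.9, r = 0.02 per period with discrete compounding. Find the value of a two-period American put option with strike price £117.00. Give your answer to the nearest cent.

£3.18

Risk-neutral probability p = (1 + 0.02 − 0.9)/(1.25 − 0.9) = 0.1200/0.3500 = 0.3429
Terminal stock prices: S_uu = 210.9, S_ud = 151.9, S_dd = 109.4
Terminal payoffs (K − S): max(-93.94, 0) = 0, max(-34.88, 0) = 0, max(7.65, 0) = 7.65
Node u (S = 168.8): continuation = 1/1.02·[0.3429·0.0000 + 0.6571·0.0000] = 0.0000; exercise value = 0.0000 ≤ continuation, so V_u = 0.0000
Node d (S = 121.5): continuation = 1/1.02·[0.3429·0.0000 + 0.6571·7.6500] = 4.9286; exercise value = 0.0000 ≤ continuation, so V_d = 4.9286
Node 0 (S = 135): continuation = 1/1.02·[0.3429·0.0000 + 0.6571·4.9286] = 3.1753; exercise value = 0.0000 ≤ continuation, so V_0 = 3.1753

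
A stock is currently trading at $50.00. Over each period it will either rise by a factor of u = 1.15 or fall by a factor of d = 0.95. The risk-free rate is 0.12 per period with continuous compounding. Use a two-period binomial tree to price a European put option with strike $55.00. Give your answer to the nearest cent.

Risk-neutral probability p = (e^0.12 − 0.95)/(1.15 − 0.95) = 0.1775/0.2000 = 0.8875
Terminal stock prices: S_uu = 66.12, S_ud = 54.62, S_dd = 45.12
Terminal payoffs (K − S): max(-11.12, 0) = 0, max(0.375, 0) = 0.375, max(9.875, 0) = 9.875
Node u (S = 57.5): V_u = e^(−0.12)·[0.8875·0.0000 + 0.1125·0.3750] = 0.0374
Node d (S = 47.5): V_d = e^(−0.12)·[0.8875·0.3750 + 0.1125·9.8750] = 1.2806
Node 0 (S = 50): V_0 = e^(−0.12)·[0.8875·0.0374 + 0.1125·1.2806] = 0.1573

$0.16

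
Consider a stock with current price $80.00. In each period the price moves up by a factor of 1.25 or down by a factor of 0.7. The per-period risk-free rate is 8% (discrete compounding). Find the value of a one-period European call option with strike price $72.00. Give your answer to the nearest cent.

$17.91

Risk-neutral probability p = (1 + 0.08 − 0.7)/(1.25 − 0.7) = 0.3800/0.5500 = 0.6909
Terminal stock prices: S_u = 100, S_d = 56
Terminal payoffs (S − K): max(28, 0) = 28, max(-16, 0) = 0
Node 0 (S = 80): V_0 = 1/1.08·[0.6909·28.0000 + 0.3091·0.0000] = 17.9125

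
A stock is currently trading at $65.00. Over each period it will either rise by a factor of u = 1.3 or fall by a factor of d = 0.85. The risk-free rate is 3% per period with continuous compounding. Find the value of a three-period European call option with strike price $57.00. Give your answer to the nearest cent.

Risk-neutral probability p = (e^0.03 − 0.85)/(1.3 − 0.85) = 0.1805/0.4500 = 0.4010
Terminal stock prices: S_uuu = 142.8, S_uud = 93.37, S_udd = 61.05, S_ddd = 39.92
Terminal payoffs (S − K): max(85.81, 0) = 85.81, max(36.37, 0) = 36.37, max(4.051, 0) = 4.051, max(-17.08, 0) = 0
Node uu (S = 109.9): V_uu = e^(−0.03)·[0.4010·85.8050 + 0.5990·36.3725] = 54.5346
Node ud (S = 71.83): V_ud = e^(−0.03)·[0.4010·36.3725 + 0.5990·4.0512] = 16.5096
Node dd (S = 46.96): V_dd = e^(−0.03)·[0.4010·4.0512 + 0.5990·0.0000] = 1.5766
Node u (S = 84.5): V_u = e^(−0.03)·[0.4010·54.5346 + 0.5990·16.5096] = 30.8194
Node d (S = 55.25): V_d = e^(−0.03)·[0.4010·16.5096 + 0.5990·1.5766] = 7.3413
Node 0 (S = 65): V_0 = e^(−0.03)·[0.4010·30.8194 + 0.5990·7.3413] = 16.2610

$16.26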